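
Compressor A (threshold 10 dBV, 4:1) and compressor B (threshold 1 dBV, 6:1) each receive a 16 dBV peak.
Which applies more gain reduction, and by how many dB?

A: overshoot 6 dB → output overshoot 1.5 dB → GR 4.5 dB.
B: overshoot 15 dB → output overshoot 2.5 dB → GR 12.5 dB.
B applies 8 dB more gain reduction.

B, by 8 dB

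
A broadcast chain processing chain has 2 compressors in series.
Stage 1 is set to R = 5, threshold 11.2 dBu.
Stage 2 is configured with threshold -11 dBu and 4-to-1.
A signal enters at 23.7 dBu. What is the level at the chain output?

-4.825 dBu

Stage 1: 23.7 dBu is 12.5 dB over 11.2 dBu; at 5:1 that becomes 2.5 dB over, giving 13.7 dBu.
Stage 2: 13.7 dBu is 24.7 dB over -11 dBu; at 4:1 that becomes 6.175 dB over, giving -4.825 dBu.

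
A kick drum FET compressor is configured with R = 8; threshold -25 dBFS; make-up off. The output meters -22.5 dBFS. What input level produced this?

Post-compression overshoot = -22.5 − (-25) = 2.5 dB.
Undo the ratio: input overshoot = 2.5 × 8 = 20 dB, giving input = -5 dBFS.

-5 dBFS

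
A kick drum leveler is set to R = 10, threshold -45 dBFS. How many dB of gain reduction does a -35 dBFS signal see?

9 dB

The signal is 10 dB above threshold.
A 10:1 ratio leaves 1 dB of that excess.
GR = overshoot in − overshoot out = 10 − 1 = 9 dB.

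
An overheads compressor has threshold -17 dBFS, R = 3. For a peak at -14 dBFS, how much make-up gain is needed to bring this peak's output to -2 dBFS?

Without make-up, output = threshold + overshoot/3 = -17 + 1 = -16 dBFS.
Gap to target: 14 dB.

14 dB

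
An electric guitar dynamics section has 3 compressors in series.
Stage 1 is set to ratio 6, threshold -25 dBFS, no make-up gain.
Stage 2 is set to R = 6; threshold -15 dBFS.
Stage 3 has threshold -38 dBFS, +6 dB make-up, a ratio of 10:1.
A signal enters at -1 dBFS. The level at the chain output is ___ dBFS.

-30.3 dBFS

Stage 1: 24 dB above -25 dBFS, reduced 6:1 to 4 dB above → -21 dBFS.
Stage 2: below threshold (-21 ≤ -15); passes unchanged; output -21 dBFS.
Stage 3: 17 dB above -38 dBFS, reduced 10:1 to 1.7 dB above → -36.3 dBFS; +6 dB make-up → -30.3 dBFS.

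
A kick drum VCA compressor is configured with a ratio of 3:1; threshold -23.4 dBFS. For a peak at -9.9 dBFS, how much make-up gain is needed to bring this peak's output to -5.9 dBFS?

13 dB

Without make-up, output = threshold + overshoot/3 = -23.4 + 4.5 = -18.9 dBFS.
Gap to target: 13 dB.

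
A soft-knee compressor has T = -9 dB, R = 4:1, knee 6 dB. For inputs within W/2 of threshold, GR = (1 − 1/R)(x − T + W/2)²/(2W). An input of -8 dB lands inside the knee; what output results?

-9 dB

x − T + W/2 = -8 − (-9) + 3 = 4.
GR = (1 − 1/4) × 4² / 12 = 0.75 × 16 / 12 = 1 dB.
Output = -8 − 1 = -9 dB.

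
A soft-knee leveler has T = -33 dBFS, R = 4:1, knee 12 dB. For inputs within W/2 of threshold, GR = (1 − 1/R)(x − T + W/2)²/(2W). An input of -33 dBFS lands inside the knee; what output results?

-34.125 dBFS

x − T + W/2 = -33 − (-33) + 6 = 6.
GR = (1 − 1/4) × 6² / 24 = 0.75 × 36 / 24 = 1.125 dB.
Output = -33 − 1.125 = -34.125 dBFS.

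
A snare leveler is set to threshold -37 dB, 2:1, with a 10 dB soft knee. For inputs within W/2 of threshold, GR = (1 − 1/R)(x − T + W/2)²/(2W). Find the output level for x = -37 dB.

-37.625 dB

x − T + W/2 = -37 − (-37) + 5 = 5.
GR = (1 − 1/2) × 5² / 20 = 0.5 × 25 / 20 = 0.625 dB.
Output = -37 − 0.625 = -37.625 dB.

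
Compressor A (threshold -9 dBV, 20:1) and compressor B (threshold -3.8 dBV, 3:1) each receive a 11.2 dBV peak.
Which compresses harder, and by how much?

A: overshoot 20.2 dB → output overshoot 1.01 dB → GR 19.19 dB.
B: overshoot 15 dB → output overshoot 5 dB → GR 10 dB.
A applies 9.19 dB more gain reduction.

A, by 9.19 dB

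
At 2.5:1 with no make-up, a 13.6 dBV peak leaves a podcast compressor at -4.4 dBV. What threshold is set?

-16.4 dBV

Input is 30 dB above T (since output overshoot × R = input overshoot: (-4.4 − T)·2.5 = 13.6 − T gives T = -16.4 dBV).
Check: -16.4 + (13.6 − (-16.4))/2.5 = -16.4 + 12 = -4.4 dBV. ✓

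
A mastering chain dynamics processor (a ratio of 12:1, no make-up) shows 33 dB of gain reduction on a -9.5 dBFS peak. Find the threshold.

-45.5 dBFS

Input is 36 dB above T (since output overshoot × R = input overshoot: (-42.5 − T)·12 = -9.5 − T gives T = -45.5 dBFS).
Check: -45.5 + (-9.5 − (-45.5))/12 = -45.5 + 3 = -42.5 dBFS. ✓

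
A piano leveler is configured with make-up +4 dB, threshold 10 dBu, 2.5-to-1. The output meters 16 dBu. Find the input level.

Before make-up, the level was 16 − 4 = 12 dBu.
That's 2 dB above the 10 dBu threshold.
Input overshoot = R × output overshoot = 5 dB → input = 10 + 5 = 15 dBu.

15 dBu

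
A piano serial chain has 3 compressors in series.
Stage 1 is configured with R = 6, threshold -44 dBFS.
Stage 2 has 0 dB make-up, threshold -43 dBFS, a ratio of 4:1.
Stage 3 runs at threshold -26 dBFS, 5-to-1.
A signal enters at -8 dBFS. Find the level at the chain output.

Stage 1: 36 dB above -44 dBFS, reduced 6:1 to 6 dB above → -38 dBFS.
Stage 2: 5 dB above -43 dBFS, reduced 4:1 to 1.25 dB above → -41.75 dBFS.
Stage 3: -41.75 dBFS is at or below the -26 dBFS threshold — no compression; output -41.75 dBFS.

-41.75 dBFS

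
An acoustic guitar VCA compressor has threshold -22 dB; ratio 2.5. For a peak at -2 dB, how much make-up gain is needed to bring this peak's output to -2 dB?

12 dB

The peak compresses to -22 + 20/2.5 = -14 dB.
To reach -2 dB requires -2 − (-14) = 12 dB of make-up.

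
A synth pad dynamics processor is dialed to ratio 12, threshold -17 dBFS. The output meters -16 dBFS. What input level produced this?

The compressed level sits -16 − (-17) = 1 dB over threshold.
Undo the ratio: input overshoot = 1 × 12 = 12 dB, giving input = -5 dBFS.

-5 dBFS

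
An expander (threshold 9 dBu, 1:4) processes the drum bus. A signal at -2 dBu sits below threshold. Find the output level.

-35 dBu

Undershoot = 9 − (-2) = 11 dB.
At 1:4, that expands to 44 dB under threshold.
Output = 9 − 44 = -35 dBu.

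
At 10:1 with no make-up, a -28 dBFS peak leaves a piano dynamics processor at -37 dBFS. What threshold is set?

-38 dBFS

Gain reduction = -28 − (-37) = 9 dB; output overshoot = GR / (R − 1) = 9 / 9 = 1 dB.
Threshold = output − output overshoot = -37 − 1 = -38 dBFS.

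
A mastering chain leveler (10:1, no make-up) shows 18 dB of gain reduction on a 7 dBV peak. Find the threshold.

Input is 20 dB above T (since output overshoot × R = input overshoot: (-11 − T)·10 = 7 − T gives T = -13 dBV).
Check: -13 + (7 − (-13))/10 = -13 + 2 = -11 dBV. ✓

-13 dBV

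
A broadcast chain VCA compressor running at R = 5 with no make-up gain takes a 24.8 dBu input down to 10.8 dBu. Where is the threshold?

Gain reduction = 24.8 − 10.8 = 14 dB; output overshoot = GR / (R − 1) = 14 / 4 = 3.5 dB.
Threshold = output − output overshoot = 10.8 − 3.5 = 7.3 dBu.

7.3 dBu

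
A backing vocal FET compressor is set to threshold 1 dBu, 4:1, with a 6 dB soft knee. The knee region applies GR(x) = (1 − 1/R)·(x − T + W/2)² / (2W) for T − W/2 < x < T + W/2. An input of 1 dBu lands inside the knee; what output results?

x − T + W/2 = 1 − 1 + 3 = 3.
GR = (1 − 1/4) × 3² / 12 = 0.75 × 9 / 12 = 0.5625 dB.
Output = 1 − 0.5625 = 0.4375 dBu.

0.4375 dBu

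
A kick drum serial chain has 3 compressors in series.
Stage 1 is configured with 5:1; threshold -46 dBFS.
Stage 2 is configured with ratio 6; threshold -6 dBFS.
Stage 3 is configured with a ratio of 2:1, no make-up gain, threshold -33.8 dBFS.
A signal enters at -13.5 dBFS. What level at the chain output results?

Stage 1: 32.5 dB above -46 dBFS, reduced 5:1 to 6.5 dB above → -39.5 dBFS.
Stage 2: below threshold (-39.5 ≤ -6); passes unchanged; output -39.5 dBFS.
Stage 3: -39.5 dBFS is at or below the -33.8 dBFS threshold — no compression; output -39.5 dBFS.

-39.5 dBFS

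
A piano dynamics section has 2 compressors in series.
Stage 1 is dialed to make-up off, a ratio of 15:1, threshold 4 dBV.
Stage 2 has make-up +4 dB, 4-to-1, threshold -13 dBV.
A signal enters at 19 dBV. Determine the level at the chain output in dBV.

-4.5 dBV

Stage 1: 15 dB above 4 dBV, reduced 15:1 to 1 dB above → 5 dBV.
Stage 2: 18 dB above -13 dBV, reduced 4:1 to 4.5 dB above → -8.5 dBV; +4 dB make-up → -4.5 dBV.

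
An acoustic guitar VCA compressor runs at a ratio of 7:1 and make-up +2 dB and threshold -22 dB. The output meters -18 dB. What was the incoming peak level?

-8 dB

Before make-up, the level was -18 − 2 = -20 dB.
The compressed level sits -20 − (-22) = 2 dB over threshold.
Before 7:1 compression the overshoot was 2 × 7 = 14 dB, so input = -22 + 14 = -8 dB.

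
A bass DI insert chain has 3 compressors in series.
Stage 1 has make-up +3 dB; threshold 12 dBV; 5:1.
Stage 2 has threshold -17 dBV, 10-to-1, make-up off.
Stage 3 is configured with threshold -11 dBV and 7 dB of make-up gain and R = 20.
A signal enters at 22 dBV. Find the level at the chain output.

-6.6 dBV

Stage 1: overshoot 10 dB → 10/5 = 2 dB → 14 dBV; +3 dB make-up → 17 dBV.
Stage 2: 17 dBV is 34 dB over -17 dBV; at 10:1 that becomes 3.4 dB over, giving -13.6 dBV.
Stage 3: -13.6 dBV ≤ -11 dBV, so stage 3 doesn't engage; make-up brings it to -6.6 dBV.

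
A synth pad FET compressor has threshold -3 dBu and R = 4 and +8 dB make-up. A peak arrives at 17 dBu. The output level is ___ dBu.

17 dBu sits 20 dB over threshold.
4:1 compression reduces that to 20/4 = 5 dB over.
Output = -3 + 5 = 2 dBu; make-up adds 8 dB, giving 10 dBu.

10 dBu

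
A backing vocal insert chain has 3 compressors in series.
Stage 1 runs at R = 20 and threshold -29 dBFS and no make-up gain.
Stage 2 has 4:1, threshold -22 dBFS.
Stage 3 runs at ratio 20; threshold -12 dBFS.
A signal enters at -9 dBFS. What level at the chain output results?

-28 dBFS

Stage 1: 20 dB above -29 dBFS, reduced 20:1 to 1 dB above → -28 dBFS.
Stage 2: -28 dBFS ≤ -22 dBFS, so stage 2 doesn't engage; output -28 dBFS.
Stage 3: -28 dBFS ≤ -12 dBFS, so stage 3 doesn't engage; output -28 dBFS.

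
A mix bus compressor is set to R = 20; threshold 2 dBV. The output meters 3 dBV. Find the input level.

The compressed level sits 3 − 2 = 1 dB over threshold.
Undo the ratio: input overshoot = 1 × 20 = 20 dB, giving input = 22 dBV.

22 dBV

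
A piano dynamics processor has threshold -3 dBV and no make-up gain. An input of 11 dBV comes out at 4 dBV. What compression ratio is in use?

Input overshoot = 11 − (-3) = 14 dB; output overshoot = 4 − (-3) = 7 dB.
Ratio = 14 / 7 = 2.

2:1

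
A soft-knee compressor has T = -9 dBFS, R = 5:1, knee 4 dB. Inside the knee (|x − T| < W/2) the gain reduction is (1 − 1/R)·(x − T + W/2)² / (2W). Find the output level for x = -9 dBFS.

x − T + W/2 = -9 − (-9) + 2 = 2.
GR = (1 − 1/5) × 2² / 8 = 0.8 × 4 / 8 = 0.4 dB.
Output = -9 − 0.4 = -9.4 dBFS.

-9.4 dBFS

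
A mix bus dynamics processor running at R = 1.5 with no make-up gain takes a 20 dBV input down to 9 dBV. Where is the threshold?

Let T be the threshold. Output overshoot = (input overshoot)/R, so 9 − T = (20 − T)/1.5.
1.5·(9 − T) = 20 − T → 0.5·T = 13.5 − 20 = -6.5.
T = -6.5/0.5 = -13 dBV.

-13 dBV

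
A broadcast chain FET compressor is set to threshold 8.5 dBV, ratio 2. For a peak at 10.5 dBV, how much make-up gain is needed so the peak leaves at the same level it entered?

Without make-up, output = threshold + overshoot/2 = 8.5 + 1 = 9.5 dBV.
Gap to target: 1 dB.

1 dB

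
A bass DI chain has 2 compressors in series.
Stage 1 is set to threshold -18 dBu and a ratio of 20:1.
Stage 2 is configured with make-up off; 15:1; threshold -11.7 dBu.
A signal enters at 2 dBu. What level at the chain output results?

Stage 1: overshoot 20 dB → 20/20 = 1 dB → -17 dBu.
Stage 2: below threshold (-17 ≤ -11.7); passes unchanged; output -17 dBu.

-17 dBu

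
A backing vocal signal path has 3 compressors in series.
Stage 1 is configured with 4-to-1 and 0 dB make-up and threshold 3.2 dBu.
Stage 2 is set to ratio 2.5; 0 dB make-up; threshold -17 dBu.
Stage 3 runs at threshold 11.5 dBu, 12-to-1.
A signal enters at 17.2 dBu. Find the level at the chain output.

-7.52 dBu

Stage 1: 14 dB above 3.2 dBu, reduced 4:1 to 3.5 dB above → 6.7 dBu.
Stage 2: 23.7 dB above -17 dBu, reduced 2.5:1 to 9.48 dB above → -7.52 dBu.
Stage 3: -7.52 dBu is at or below the 11.5 dBu threshold — no compression; output -7.52 dBu.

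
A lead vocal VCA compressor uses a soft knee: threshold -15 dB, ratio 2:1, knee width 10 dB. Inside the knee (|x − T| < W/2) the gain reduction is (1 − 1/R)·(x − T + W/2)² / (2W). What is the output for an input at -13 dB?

x − T + W/2 = -13 − (-15) + 5 = 7.
GR = (1 − 1/2) × 7² / 20 = 0.5 × 49 / 20 = 1.225 dB.
Output = -13 − 1.225 = -14.225 dB.

-14.225 dB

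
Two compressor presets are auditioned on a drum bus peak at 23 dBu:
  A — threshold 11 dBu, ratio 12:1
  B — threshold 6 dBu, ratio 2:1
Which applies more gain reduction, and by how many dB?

A, by 2.5 dB

A: GR = 12 − 12/12 = 11 dB.
B: GR = 17 − 17/2 = 8.5 dB.
A applies 2.5 dB more gain reduction.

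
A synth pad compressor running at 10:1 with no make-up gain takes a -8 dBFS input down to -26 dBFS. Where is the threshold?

-28 dBFS

Gain reduction = -8 − (-26) = 18 dB; output overshoot = GR / (R − 1) = 18 / 9 = 2 dB.
Threshold = output − output overshoot = -26 − 2 = -28 dBFS.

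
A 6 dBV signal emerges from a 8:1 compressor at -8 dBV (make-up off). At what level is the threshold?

Let T be the threshold. Output overshoot = (input overshoot)/R, so -8 − T = (6 − T)/8.
8·(-8 − T) = 6 − T → 7·T = -64 − 6 = -70.
T = -70/7 = -10 dBV.

-10 dBV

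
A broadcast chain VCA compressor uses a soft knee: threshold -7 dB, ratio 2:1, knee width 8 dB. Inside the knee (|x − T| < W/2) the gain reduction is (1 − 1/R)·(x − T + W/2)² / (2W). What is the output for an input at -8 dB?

-8.28125 dB

x − T + W/2 = -8 − (-7) + 4 = 3.
GR = (1 − 1/2) × 3² / 16 = 0.5 × 9 / 16 = 0.28125 dB.
Output = -8 − 0.28125 = -8.28125 dB.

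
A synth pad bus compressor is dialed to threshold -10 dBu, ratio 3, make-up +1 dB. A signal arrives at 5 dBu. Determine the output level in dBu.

-4 dBu

5 dBu sits 15 dB over threshold.
The 15 dB excess becomes 5 dB after 3:1 reduction.
Output = -10 + 5 = -5 dBu; make-up adds 1 dB, giving -4 dBu.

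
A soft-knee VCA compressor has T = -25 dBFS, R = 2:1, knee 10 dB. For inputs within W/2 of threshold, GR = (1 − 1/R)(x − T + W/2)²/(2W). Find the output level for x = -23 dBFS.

x − T + W/2 = -23 − (-25) + 5 = 7.
GR = (1 − 1/2) × 7² / 20 = 0.5 × 49 / 20 = 1.225 dB.
Output = -23 − 1.225 = -24.225 dBFS.

-24.225 dBFS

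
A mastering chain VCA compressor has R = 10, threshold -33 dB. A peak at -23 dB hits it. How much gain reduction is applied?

9 dB

Overshoot = -23 − (-33) = 10 dB.
At 10:1, output sits 10/10 = 1 dB above threshold.
Gain reduction = 10 − 1 = 9 dB.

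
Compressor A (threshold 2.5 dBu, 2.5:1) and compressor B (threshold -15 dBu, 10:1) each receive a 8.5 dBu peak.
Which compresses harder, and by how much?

A: overshoot 6 dB → output overshoot 2.4 dB → GR 3.6 dB.
B: overshoot 23.5 dB → output overshoot 2.35 dB → GR 21.15 dB.
Difference: 17.55 dB in favour of B.

B, by 17.55 dB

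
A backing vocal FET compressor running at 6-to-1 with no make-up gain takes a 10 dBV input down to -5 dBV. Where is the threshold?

-8 dBV

Input is 18 dB above T (since output overshoot × R = input overshoot: (-5 − T)·6 = 10 − T gives T = -8 dBV).
Check: -8 + (10 − (-8))/6 = -8 + 3 = -5 dBV. ✓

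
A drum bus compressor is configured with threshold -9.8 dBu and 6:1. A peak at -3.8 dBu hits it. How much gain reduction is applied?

5 dB

The signal is 6 dB above threshold.
A 6:1 ratio leaves 1 dB of that excess.
Gain reduction = 6 − 1 = 5 dB.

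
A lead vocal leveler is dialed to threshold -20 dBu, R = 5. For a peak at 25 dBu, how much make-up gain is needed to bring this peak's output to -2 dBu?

Without make-up, output = threshold + overshoot/5 = -20 + 9 = -11 dBu.
Gap to target: 9 dB.

9 dB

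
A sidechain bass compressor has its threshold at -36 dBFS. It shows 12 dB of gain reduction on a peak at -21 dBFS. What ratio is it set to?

Input overshoot = -21 − (-36) = 15 dB.
Output overshoot = 15 − 12 = 3 dB.
Ratio = input overshoot / output overshoot = 15 / 3 = 5.

5:1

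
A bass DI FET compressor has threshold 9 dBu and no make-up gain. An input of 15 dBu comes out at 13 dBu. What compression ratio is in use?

1.5:1

Input overshoot = 15 − 9 = 6 dB; output overshoot = 13 − 9 = 4 dB.
Ratio = 6 / 4 = 1.5.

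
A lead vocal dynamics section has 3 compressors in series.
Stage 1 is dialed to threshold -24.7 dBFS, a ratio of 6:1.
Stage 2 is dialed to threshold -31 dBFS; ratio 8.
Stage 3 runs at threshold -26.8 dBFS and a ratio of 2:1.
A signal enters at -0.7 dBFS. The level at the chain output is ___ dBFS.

-29.7125 dBFS

Stage 1: -0.7 dBFS is 24 dB over -24.7 dBFS; at 6:1 that becomes 4 dB over, giving -20.7 dBFS.
Stage 2: overshoot 10.3 dB → 10.3/8 = 1.2875 dB → -29.7125 dBFS.
Stage 3: -29.7125 dBFS ≤ -26.8 dBFS, so stage 3 doesn't engage; output -29.7125 dBFS.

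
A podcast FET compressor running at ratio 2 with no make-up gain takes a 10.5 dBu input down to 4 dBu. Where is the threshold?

Input is 13 dB above T (since output overshoot × R = input overshoot: (4 − T)·2 = 10.5 − T gives T = -2.5 dBu).
Check: -2.5 + (10.5 − (-2.5))/2 = -2.5 + 6.5 = 4 dBu. ✓

-2.5 dBu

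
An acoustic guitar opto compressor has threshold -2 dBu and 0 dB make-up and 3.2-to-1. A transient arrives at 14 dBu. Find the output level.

Overshoot: 14 − (-2) = 16 dB.
3.2:1 compression reduces that to 16/3.2 = 5 dB over.
That puts the output at 3 dBu.

3 dBu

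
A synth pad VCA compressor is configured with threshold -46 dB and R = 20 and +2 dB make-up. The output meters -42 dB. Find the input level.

Stripping the +2 dB make-up gives -44 dB at the gain stage.
The compressed level sits -44 − (-46) = 2 dB over threshold.
Input overshoot = R × output overshoot = 40 dB → input = -46 + 40 = -6 dB.

-6 dB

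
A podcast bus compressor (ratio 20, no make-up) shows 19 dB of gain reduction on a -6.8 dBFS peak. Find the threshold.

Let T be the threshold. Output overshoot = (input overshoot)/R, so -25.8 − T = (-6.8 − T)/20.
20·(-25.8 − T) = -6.8 − T → 19·T = -516 − (-6.8) = -509.2.
T = -509.2/19 = -26.8 dBFS.

-26.8 dBFS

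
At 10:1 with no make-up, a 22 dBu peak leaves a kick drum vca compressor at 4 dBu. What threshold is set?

Gain reduction = 22 − 4 = 18 dB; output overshoot = GR / (R − 1) = 18 / 9 = 2 dB.
Threshold = output − output overshoot = 4 − 2 = 2 dBu.

2 dBu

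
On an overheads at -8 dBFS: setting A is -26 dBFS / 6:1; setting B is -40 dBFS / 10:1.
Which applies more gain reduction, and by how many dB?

A: GR = 18 − 18/6 = 15 dB.
B: GR = 32 − 32/10 = 28.8 dB.
B reduces 13.8 dB more.

B, by 13.8 dB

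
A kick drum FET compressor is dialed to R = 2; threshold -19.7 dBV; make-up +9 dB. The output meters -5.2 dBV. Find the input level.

-8.7 dBV

Before make-up, the level was -5.2 − 9 = -14.2 dBV.
That's 5.5 dB above the -19.7 dBV threshold.
Undo the ratio: input overshoot = 5.5 × 2 = 11 dB, giving input = -8.7 dBV.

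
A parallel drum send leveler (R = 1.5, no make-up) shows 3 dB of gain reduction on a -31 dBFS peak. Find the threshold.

Input is 9 dB above T (since output overshoot × R = input overshoot: (-34 − T)·1.5 = -31 − T gives T = -40 dBFS).
Check: -40 + (-31 − (-40))/1.5 = -40 + 6 = -34 dBFS. ✓

-40 dBFS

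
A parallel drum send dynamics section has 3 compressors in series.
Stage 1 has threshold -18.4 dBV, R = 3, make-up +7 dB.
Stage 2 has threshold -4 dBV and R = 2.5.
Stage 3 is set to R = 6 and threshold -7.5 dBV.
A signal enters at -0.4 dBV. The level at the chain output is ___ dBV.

Stage 1: overshoot 18 dB → 18/3 = 6 dB → -12.4 dBV; +7 dB make-up → -5.4 dBV.
Stage 2: -5.4 dBV ≤ -4 dBV, so stage 2 doesn't engage; output -5.4 dBV.
Stage 3: 2.1 dB above -7.5 dBV, reduced 6:1 to 0.35 dB above → -7.15 dBV.

-7.15 dBV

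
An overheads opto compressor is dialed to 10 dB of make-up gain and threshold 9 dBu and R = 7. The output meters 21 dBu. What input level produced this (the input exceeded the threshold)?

Remove make-up: 21 − 10 = 11 dBu.
The compressed level sits 11 − 9 = 2 dB over threshold.
Before 7:1 compression the overshoot was 2 × 7 = 14 dB, so input = 9 + 14 = 23 dBu.

23 dBu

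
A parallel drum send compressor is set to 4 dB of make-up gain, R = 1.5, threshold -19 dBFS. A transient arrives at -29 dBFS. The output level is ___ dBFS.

-25 dBFS

-29 dBFS is 10 dB below the -19 dBFS threshold, so no gain reduction is applied.
Make-up gain adds 4 dB: -29 + 4 = -25 dBFS.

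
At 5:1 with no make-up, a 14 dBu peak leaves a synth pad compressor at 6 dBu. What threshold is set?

4 dBu

Input is 10 dB above T (since output overshoot × R = input overshoot: (6 − T)·5 = 14 − T gives T = 4 dBu).
Check: 4 + (14 − 4)/5 = 4 + 2 = 6 dBu. ✓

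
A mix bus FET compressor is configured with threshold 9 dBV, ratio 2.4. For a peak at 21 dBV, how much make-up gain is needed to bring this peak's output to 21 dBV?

Overshoot 12 dB → 12/2.4 = 5 dB after compression, so the compressed level is 9 + 5 = 14 dBV.
Make-up = target − compressed = 21 − 14 = 7 dB.

7 dB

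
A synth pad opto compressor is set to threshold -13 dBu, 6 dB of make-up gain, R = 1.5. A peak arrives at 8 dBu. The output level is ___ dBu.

Overshoot: 8 − (-13) = 21 dB.
1.5:1 compression reduces that to 21/1.5 = 14 dB over.
So the level is -13 + 14 = 1 dBu; make-up adds 6 dB, giving 7 dBu.

7 dBu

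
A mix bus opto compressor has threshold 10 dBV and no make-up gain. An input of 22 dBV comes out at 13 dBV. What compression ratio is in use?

4:1

Input overshoot = 22 − 10 = 12 dB; output overshoot = 13 − 10 = 3 dB.
Ratio = 12 / 3 = 4.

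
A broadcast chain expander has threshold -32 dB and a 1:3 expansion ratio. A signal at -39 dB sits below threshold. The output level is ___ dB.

-53 dB

Undershoot = (-32) − (-39) = 7 dB.
At 1:3, that expands to 21 dB under threshold.
Output = -32 − 21 = -53 dB.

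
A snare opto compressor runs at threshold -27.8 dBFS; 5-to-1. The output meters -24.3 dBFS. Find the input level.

-10.3 dBFS

That's 3.5 dB above the -27.8 dBFS threshold.
Undo the ratio: input overshoot = 3.5 × 5 = 17.5 dB, giving input = -10.3 dBFS.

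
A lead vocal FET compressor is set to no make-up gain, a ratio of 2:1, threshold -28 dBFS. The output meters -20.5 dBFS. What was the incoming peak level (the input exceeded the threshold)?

-13 dBFS

The compressed level sits -20.5 − (-28) = 7.5 dB over threshold.
Input overshoot = R × output overshoot = 15 dB → input = -28 + 15 = -13 dBFS.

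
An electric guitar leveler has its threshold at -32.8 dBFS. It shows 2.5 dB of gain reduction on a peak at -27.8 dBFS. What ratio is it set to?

Input overshoot = -27.8 − (-32.8) = 5 dB.
Output overshoot = 5 − 2.5 = 2.5 dB.
Ratio = input overshoot / output overshoot = 5 / 2.5 = 2.

2:1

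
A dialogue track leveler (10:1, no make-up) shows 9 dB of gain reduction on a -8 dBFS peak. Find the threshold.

Let T be the threshold. Output overshoot = (input overshoot)/R, so -17 − T = (-8 − T)/10.
10·(-17 − T) = -8 − T → 9·T = -170 − (-8) = -162.
T = -162/9 = -18 dBFS.

-18 dBFS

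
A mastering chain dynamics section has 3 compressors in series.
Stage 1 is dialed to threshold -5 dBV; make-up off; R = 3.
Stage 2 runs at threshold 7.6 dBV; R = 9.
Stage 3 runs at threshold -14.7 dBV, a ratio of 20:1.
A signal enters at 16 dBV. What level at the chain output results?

-13.865 dBV

Stage 1: 16 dBV is 21 dB over -5 dBV; at 3:1 that becomes 7 dB over, giving 2 dBV.
Stage 2: 2 dBV ≤ 7.6 dBV, so stage 2 doesn't engage; output 2 dBV.
Stage 3: overshoot 16.7 dB → 16.7/20 = 0.835 dB → -13.865 dBV.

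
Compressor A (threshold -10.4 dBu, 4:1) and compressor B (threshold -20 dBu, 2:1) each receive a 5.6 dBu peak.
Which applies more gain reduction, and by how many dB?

A: GR = 16 − 16/4 = 12 dB.
B: GR = 25.6 − 25.6/2 = 12.8 dB.
B reduces 0.8 dB more.

B, by 0.8 dB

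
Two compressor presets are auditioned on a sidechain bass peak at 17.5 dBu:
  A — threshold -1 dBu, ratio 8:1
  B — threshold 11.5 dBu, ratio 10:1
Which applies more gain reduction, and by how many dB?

A, by 10.7875 dB

A: overshoot 18.5 dB → output overshoot 2.3125 dB → GR 16.1875 dB.
B: overshoot 6 dB → output overshoot 0.6 dB → GR 5.4 dB.
A reduces 10.7875 dB more.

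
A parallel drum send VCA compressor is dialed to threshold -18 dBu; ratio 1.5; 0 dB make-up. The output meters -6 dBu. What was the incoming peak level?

0 dBu

Post-compression overshoot = -6 − (-18) = 12 dB.
Undo the ratio: input overshoot = 12 × 1.5 = 18 dB, giving input = 0 dBu.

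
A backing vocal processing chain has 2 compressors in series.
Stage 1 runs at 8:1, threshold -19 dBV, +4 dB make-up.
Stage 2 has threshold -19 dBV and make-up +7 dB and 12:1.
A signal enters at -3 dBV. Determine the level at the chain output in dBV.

-11.5 dBV

Stage 1: 16 dB above -19 dBV, reduced 8:1 to 2 dB above → -17 dBV; +4 dB make-up → -13 dBV.
Stage 2: -13 dBV is 6 dB over -19 dBV; at 12:1 that becomes 0.5 dB over, giving -18.5 dBV; +7 dB make-up → -11.5 dBV.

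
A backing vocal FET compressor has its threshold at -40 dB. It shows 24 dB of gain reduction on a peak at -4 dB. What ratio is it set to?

Input overshoot = -4 − (-40) = 36 dB.
Output overshoot = 36 − 24 = 12 dB.
Ratio = input overshoot / output overshoot = 36 / 12 = 3.

3:1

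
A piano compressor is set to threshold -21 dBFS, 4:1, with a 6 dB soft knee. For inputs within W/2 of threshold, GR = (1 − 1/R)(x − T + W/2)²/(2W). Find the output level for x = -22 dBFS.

-22.25 dBFS

x − T + W/2 = -22 − (-21) + 3 = 2.
GR = (1 − 1/4) × 2² / 12 = 0.75 × 4 / 12 = 0.25 dB.
Output = -22 − 0.25 = -22.25 dBFS.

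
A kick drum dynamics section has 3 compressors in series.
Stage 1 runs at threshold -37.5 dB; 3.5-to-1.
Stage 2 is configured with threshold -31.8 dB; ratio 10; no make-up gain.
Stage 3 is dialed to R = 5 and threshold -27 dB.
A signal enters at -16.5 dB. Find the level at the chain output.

Stage 1: overshoot 21 dB → 21/3.5 = 6 dB → -31.5 dB.
Stage 2: -31.5 dB is 0.3 dB over -31.8 dB; at 10:1 that becomes 0.03 dB over, giving -31.77 dB.
Stage 3: below threshold (-31.77 ≤ -27); passes unchanged; output -31.77 dB.

-31.77 dB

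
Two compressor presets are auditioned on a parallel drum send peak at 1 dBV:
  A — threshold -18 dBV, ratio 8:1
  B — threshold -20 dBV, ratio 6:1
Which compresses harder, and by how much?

A: GR = 19 − 19/8 = 16.625 dB.
B: GR = 21 − 21/6 = 17.5 dB.
B applies 0.875 dB more gain reduction.

B, by 0.875 dB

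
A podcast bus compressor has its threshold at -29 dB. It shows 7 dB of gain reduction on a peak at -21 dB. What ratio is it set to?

8:1

Input overshoot = -21 − (-29) = 8 dB.
Output overshoot = 8 − 7 = 1 dB.
Ratio = input overshoot / output overshoot = 8 / 1 = 8.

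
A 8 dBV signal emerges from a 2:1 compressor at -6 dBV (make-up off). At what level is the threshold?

Input is 28 dB above T (since output overshoot × R = input overshoot: (-6 − T)·2 = 8 − T gives T = -20 dBV).
Check: -20 + (8 − (-20))/2 = -20 + 14 = -6 dBV. ✓

-20 dBV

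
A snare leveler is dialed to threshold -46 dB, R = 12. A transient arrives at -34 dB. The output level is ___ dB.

-45 dB

-34 dB sits 12 dB over threshold.
At 12:1 the overshoot is divided by 12, leaving 1 dB above threshold.
That puts the output at -45 dB.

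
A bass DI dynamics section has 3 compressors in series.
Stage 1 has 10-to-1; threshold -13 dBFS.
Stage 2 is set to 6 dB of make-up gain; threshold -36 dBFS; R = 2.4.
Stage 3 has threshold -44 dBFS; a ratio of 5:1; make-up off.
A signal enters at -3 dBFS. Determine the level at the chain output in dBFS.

Stage 1: -3 dBFS is 10 dB over -13 dBFS; at 10:1 that becomes 1 dB over, giving -12 dBFS.
Stage 2: -12 dBFS is 24 dB over -36 dBFS; at 2.4:1 that becomes 10 dB over, giving -26 dBFS; +6 dB make-up → -20 dBFS.
Stage 3: 24 dB above -44 dBFS, reduced 5:1 to 4.8 dB above → -39.2 dBFS.

-39.2 dBFS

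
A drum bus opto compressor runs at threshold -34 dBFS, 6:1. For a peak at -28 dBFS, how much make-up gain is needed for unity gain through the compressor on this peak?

The peak compresses to -34 + 6/6 = -33 dBFS.
To reach -28 dBFS requires -28 − (-33) = 5 dB of make-up.

5 dB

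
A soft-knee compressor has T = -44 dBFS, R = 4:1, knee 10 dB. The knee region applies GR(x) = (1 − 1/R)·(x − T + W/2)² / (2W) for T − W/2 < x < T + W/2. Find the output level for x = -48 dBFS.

-48.0375 dBFS

x − T + W/2 = -48 − (-44) + 5 = 1.
GR = (1 − 1/4) × 1² / 20 = 0.75 × 1 / 20 = 0.0375 dB.
Output = -48 − 0.0375 = -48.0375 dBFS.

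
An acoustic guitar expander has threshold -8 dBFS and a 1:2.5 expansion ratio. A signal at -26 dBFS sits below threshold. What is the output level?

Undershoot = (-8) − (-26) = 18 dB.
At 1:2.5, that expands to 45 dB under threshold.
Output = -8 − 45 = -53 dBFS.

-53 dBFS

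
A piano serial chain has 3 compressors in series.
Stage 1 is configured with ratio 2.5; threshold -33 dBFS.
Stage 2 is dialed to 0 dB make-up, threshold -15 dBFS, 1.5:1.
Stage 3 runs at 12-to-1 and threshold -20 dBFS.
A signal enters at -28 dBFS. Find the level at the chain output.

Stage 1: overshoot 5 dB → 5/2.5 = 2 dB → -31 dBFS.
Stage 2: -31 dBFS ≤ -15 dBFS, so stage 2 doesn't engage; output -31 dBFS.
Stage 3: below threshold (-31 ≤ -20); passes unchanged; output -31 dBFS.

-31 dBFS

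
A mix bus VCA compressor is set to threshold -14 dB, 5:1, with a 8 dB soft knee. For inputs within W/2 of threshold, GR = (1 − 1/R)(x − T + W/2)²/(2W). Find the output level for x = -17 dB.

-17.05 dB

x − T + W/2 = -17 − (-14) + 4 = 1.
GR = (1 − 1/5) × 1² / 16 = 0.8 × 1 / 16 = 0.05 dB.
Output = -17 − 0.05 = -17.05 dB.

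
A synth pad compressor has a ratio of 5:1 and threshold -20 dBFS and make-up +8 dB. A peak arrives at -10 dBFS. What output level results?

-10 dBFS

-10 dBFS sits 10 dB over threshold.
The 10 dB excess becomes 2 dB after 5:1 reduction.
So the level is -20 + 2 = -18 dBFS; make-up adds 8 dB, giving -10 dBFS.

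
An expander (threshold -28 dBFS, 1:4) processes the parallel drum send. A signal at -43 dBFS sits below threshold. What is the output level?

The input is 15 dB below the -28 dBFS threshold.
A 1:4 expander multiplies undershoot by 4: 15 × 4 = 60 dB below threshold.
Output = -28 − 60 = -88 dBFS.

-88 dBFS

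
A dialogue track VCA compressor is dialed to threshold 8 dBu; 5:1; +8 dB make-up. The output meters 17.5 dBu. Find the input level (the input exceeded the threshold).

Remove make-up: 17.5 − 8 = 9.5 dBu.
Post-compression overshoot = 9.5 − 8 = 1.5 dB.
Before 5:1 compression the overshoot was 1.5 × 5 = 7.5 dB, so input = 8 + 7.5 = 15.5 dBu.

15.5 dBu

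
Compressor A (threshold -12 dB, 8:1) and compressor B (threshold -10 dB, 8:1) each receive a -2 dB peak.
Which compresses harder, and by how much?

A, by 1.75 dB

A: GR = 10 − 10/8 = 8.75 dB.
B: GR = 8 − 8/8 = 7 dB.
A reduces 1.75 dB more.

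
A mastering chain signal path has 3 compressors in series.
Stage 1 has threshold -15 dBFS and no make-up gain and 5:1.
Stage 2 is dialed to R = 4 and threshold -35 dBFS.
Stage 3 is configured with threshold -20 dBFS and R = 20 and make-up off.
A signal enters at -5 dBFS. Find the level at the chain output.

-29.5 dBFS

Stage 1: 10 dB above -15 dBFS, reduced 5:1 to 2 dB above → -13 dBFS.
Stage 2: overshoot 22 dB → 22/4 = 5.5 dB → -29.5 dBFS.
Stage 3: below threshold (-29.5 ≤ -20); passes unchanged; output -29.5 dBFS.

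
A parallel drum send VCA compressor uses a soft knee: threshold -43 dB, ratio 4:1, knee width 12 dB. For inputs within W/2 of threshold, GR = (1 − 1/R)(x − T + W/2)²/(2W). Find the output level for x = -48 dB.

-48.03125 dB

x − T + W/2 = -48 − (-43) + 6 = 1.
GR = (1 − 1/4) × 1² / 24 = 0.75 × 1 / 24 = 0.03125 dB.
Output = -48 − 0.03125 = -48.03125 dB.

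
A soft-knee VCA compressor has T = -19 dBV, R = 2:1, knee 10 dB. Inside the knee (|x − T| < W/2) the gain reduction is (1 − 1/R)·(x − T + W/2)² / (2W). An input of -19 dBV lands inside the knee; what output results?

-19.625 dBV

x − T + W/2 = -19 − (-19) + 5 = 5.
GR = (1 − 1/2) × 5² / 20 = 0.5 × 25 / 20 = 0.625 dB.
Output = -19 − 0.625 = -19.625 dBV.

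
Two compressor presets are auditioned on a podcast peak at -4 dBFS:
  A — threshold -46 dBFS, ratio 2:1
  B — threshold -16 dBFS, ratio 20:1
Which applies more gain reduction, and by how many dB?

A: overshoot 42 dB → output overshoot 21 dB → GR 21 dB.
B: overshoot 12 dB → output overshoot 0.6 dB → GR 11.4 dB.
A applies 9.6 dB more gain reduction.

A, by 9.6 dB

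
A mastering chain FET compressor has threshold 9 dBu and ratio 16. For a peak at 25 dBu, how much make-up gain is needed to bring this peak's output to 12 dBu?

Without make-up, output = threshold + overshoot/16 = 9 + 1 = 10 dBu.
Gap to target: 2 dB.

2 dB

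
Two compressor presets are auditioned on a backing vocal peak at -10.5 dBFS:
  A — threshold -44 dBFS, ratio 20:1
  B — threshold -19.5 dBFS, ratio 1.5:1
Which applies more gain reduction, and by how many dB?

A, by 28.825 dB

A: 33.5 dB over, compressed to 1.675 dB over, so 31.825 dB of GR.
B: 9 dB over, compressed to 6 dB over, so 3 dB of GR.
A reduces 28.825 dB more.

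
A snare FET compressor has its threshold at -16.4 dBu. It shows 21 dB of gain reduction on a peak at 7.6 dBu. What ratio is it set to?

Input overshoot = 7.6 − (-16.4) = 24 dB.
Output overshoot = 24 − 21 = 3 dB.
Ratio = input overshoot / output overshoot = 24 / 3 = 8.

8:1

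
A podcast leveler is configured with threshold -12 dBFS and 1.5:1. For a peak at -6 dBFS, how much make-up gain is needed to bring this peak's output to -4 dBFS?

Without make-up, output = threshold + overshoot/1.5 = -12 + 4 = -8 dBFS.
Gap to target: 4 dB.

4 dB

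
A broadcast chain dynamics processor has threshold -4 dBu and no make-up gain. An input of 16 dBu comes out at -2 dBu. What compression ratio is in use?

Input overshoot = 16 − (-4) = 20 dB; output overshoot = -2 − (-4) = 2 dB.
Ratio = 20 / 2 = 10.

10:1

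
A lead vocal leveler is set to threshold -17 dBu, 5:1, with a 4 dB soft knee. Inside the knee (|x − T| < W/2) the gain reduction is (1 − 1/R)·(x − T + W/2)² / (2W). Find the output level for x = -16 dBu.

-16.9 dBu

x − T + W/2 = -16 − (-17) + 2 = 3.
GR = (1 − 1/5) × 3² / 8 = 0.8 × 9 / 8 = 0.9 dB.
Output = -16 − 0.9 = -16.9 dBu.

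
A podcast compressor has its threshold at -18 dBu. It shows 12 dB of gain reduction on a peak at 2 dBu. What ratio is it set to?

Input overshoot = 2 − (-18) = 20 dB.
Output overshoot = 20 − 12 = 8 dB.
Ratio = input overshoot / output overshoot = 20 / 8 = 2.5.

2.5:1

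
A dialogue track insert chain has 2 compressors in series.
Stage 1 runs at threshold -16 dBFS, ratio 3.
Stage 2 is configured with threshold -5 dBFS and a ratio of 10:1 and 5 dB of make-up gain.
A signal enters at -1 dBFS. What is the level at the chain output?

-6 dBFS

Stage 1: -1 dBFS is 15 dB over -16 dBFS; at 3:1 that becomes 5 dB over, giving -11 dBFS.
Stage 2: below threshold (-11 ≤ -5); passes unchanged; make-up brings it to -6 dBFS.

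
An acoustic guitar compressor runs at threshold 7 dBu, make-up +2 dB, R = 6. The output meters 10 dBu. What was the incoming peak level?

13 dBu

Remove make-up: 10 − 2 = 8 dBu.
Post-compression overshoot = 8 − 7 = 1 dB.
Undo the ratio: input overshoot = 1 × 6 = 6 dB, giving input = 13 dBu.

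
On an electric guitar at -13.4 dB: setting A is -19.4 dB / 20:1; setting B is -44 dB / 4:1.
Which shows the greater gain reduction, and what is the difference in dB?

B, by 17.25 dB

A: GR = 6 − 6/20 = 5.7 dB.
B: GR = 30.6 − 30.6/4 = 22.95 dB.
B reduces 17.25 dB more.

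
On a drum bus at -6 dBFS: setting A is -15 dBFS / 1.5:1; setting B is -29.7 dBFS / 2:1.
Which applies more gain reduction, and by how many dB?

A: overshoot 9 dB → output overshoot 6 dB → GR 3 dB.
B: overshoot 23.7 dB → output overshoot 11.85 dB → GR 11.85 dB.
B applies 8.85 dB more gain reduction.

B, by 8.85 dB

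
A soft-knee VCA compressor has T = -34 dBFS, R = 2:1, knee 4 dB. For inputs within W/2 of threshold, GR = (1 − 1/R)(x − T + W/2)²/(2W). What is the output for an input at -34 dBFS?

x − T + W/2 = -34 − (-34) + 2 = 2.
GR = (1 − 1/2) × 2² / 8 = 0.5 × 4 / 8 = 0.25 dB.
Output = -34 − 0.25 = -34.25 dBFS.

-34.25 dBFS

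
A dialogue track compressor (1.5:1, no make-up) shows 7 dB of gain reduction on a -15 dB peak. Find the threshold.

-36 dB

Let T be the threshold. Output overshoot = (input overshoot)/R, so -22 − T = (-15 − T)/1.5.
1.5·(-22 − T) = -15 − T → 0.5·T = -33 − (-15) = -18.
T = -18/0.5 = -36 dB.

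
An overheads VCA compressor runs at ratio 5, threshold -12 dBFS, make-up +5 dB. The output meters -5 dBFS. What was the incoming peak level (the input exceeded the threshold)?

-2 dBFS

Stripping the +5 dB make-up gives -10 dBFS at the gain stage.
The compressed level sits -10 − (-12) = 2 dB over threshold.
Input overshoot = R × output overshoot = 10 dB → input = -12 + 10 = -2 dBFS.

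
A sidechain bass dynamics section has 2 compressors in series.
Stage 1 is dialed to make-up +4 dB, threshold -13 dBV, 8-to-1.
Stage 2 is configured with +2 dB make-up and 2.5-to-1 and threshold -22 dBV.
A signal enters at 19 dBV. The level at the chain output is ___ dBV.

-13.2 dBV

Stage 1: 19 dBV is 32 dB over -13 dBV; at 8:1 that becomes 4 dB over, giving -9 dBV; +4 dB make-up → -5 dBV.
Stage 2: overshoot 17 dB → 17/2.5 = 6.8 dB → -15.2 dBV; +2 dB make-up → -13.2 dBV.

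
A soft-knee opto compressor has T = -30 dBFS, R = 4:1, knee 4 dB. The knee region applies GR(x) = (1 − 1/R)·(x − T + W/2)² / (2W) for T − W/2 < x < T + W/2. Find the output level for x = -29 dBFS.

-29.84375 dBFS

x − T + W/2 = -29 − (-30) + 2 = 3.
GR = (1 − 1/4) × 3² / 8 = 0.75 × 9 / 8 = 0.84375 dB.
Output = -29 − 0.84375 = -29.84375 dBFS.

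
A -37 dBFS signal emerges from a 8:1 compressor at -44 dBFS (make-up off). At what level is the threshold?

Let T be the threshold. Output overshoot = (input overshoot)/R, so -44 − T = (-37 − T)/8.
8·(-44 − T) = -37 − T → 7·T = -352 − (-37) = -315.
T = -315/7 = -45 dBFS.

-45 dBFS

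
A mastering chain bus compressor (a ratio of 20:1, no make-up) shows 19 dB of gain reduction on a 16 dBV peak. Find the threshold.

-4 dBV

Let T be the threshold. Output overshoot = (input overshoot)/R, so -3 − T = (16 − T)/20.
20·(-3 − T) = 16 − T → 19·T = -60 − 16 = -76.
T = -76/19 = -4 dBV.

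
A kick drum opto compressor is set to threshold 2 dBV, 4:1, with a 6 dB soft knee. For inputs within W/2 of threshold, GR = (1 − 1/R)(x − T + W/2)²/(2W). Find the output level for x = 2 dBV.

x − T + W/2 = 2 − 2 + 3 = 3.
GR = (1 − 1/4) × 3² / 12 = 0.75 × 9 / 12 = 0.5625 dB.
Output = 2 − 0.5625 = 1.4375 dBV.

1.4375 dBV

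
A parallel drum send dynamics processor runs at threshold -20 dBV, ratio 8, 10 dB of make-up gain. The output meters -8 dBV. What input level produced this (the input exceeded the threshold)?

-4 dBV

Before make-up, the level was -8 − 10 = -18 dBV.
The compressed level sits -18 − (-20) = 2 dB over threshold.
Undo the ratio: input overshoot = 2 × 8 = 16 dB, giving input = -4 dBV.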